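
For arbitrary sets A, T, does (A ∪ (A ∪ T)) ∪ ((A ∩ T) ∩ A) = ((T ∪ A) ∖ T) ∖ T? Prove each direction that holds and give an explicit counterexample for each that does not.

The sets are not equal: only the reverse inclusion holds.

(⟹) This inclusion fails. Take A = ∅, T = {1}; then 1 ∈ (A ∪ (A ∪ T)) ∪ ((A ∩ T) ∩ A) but 1 ∉ ((T ∪ A) ∖ T) ∖ T.

(⟸) Let x ∈ ((T ∪ A) ∖ T) ∖ T. Then x ∈ A and x ∉ T, from which x ∈ (A ∪ (A ∪ T)) ∪ ((A ∩ T) ∩ A).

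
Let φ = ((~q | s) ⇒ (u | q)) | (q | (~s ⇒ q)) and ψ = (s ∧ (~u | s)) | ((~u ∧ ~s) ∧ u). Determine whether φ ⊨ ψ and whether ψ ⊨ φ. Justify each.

(⇐) Assume the antecedent. If u is true, the consequent reduces to true regardless of the other variables. If u is false, the antecedent forces (u = F, s = T, q = F) or (u = F, s = T, q = T), and the consequent holds there. Either way the consequent holds.

(⇒) This fails. Under u = T, s = F, q = F, the left side is true but the right side is false.

Only the reverse direction holds.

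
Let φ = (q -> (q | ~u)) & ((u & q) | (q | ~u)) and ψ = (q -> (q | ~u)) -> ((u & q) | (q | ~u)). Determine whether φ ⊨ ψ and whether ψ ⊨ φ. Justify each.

Both implications hold.

(⟹) Assume the antecedent. If q is true, the consequent reduces to true regardless of the other variables. If q is false, the antecedent forces (q = F, u = F), and the consequent holds there. Either way the consequent holds.

(⟸) Assume the antecedent. If q is true, the consequent reduces to true regardless of the other variables. If q is false, the antecedent forces (q = F, u = F), and the consequent holds there. Either way the consequent holds.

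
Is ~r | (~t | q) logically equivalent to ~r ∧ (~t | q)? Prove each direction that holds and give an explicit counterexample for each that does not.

Not equivalent: only (⇐) holds.

(⇒) This fails. Under r = T, q = F, t = F, the left side is true but the right side is false.

(⇐) Assume the antecedent. If r is true, the antecedent cannot hold. If r is false, ~r | (~t | q) reduces to true regardless of the other variables. Either way ~r | (~t | q) holds.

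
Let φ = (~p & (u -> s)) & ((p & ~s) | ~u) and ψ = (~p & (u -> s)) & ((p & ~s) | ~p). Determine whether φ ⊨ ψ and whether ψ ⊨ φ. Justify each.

(⟹) Assume the antecedent. If u is true, the antecedent cannot hold. If u is false, the antecedent forces (u = F, s = F, p = F) or (u = F, s = T, p = F), and the consequent holds there. Either way the consequent holds.

(⟸) This fails. Under u = T, s = T, p = F, the left side is false but the right side is true.

Only the forward implication holds.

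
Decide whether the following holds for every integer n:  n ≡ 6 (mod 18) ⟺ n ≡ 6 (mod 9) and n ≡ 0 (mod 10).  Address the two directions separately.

(⇒) fails; (⇐) holds.

(→) This fails: n = 6 gives 6 ≡ 6 (mod 18) but 6 ≡ 6 (mod 10), so the conjunction on the right does not hold.

(←) Conversely, if n ≡ 6 (mod 9) and n ≡ 0 (mod 10), then by the Chinese remainder theorem n ≡ 60 (mod 90). Since 60 ≡ 6 (mod 18) and 18 ∣ 90, we get n ≡ 6 (mod 18).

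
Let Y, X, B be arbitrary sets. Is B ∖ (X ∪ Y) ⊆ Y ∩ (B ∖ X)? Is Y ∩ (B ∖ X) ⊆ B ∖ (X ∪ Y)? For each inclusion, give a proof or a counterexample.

Neither inclusion holds.

(⊆) This inclusion fails. Take Y = ∅, X = ∅, B = {1}; then 1 ∈ B ∖ (X ∪ Y) but 1 ∉ Y ∩ (B ∖ X).

(⊇) This inclusion fails. Take Y = {1}, X = ∅, B = {1}; then 1 ∈ Y ∩ (B ∖ X) but 1 ∉ B ∖ (X ∪ Y).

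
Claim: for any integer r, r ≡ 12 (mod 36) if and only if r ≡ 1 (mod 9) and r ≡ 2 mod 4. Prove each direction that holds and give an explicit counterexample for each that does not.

[⇒] This fails: r = 12 gives 12 ≡ 12 (mod 36) but 12 ≡ 3 (mod 9), so the conjunction on the right does not hold.

[⇐] This fails: r = 10 satisfies both congruences on the right (10 ≡ 1 mod 9 and 10 ≡ 2 mod 4) yet 10 ≡ 10 (mod 36), not 12.

Neither direction holds.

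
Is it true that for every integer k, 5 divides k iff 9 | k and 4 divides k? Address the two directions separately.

(⟹) This fails: take k = 5. Certainly 5 ∣ 5, but 9 ∤ 5.

(⟸) This fails: take k = 36. Both 9 ∣ 36 and 4 ∣ 36, yet 36 is not a multiple of 5 (since 36 = 7·5 + 1), so 5 ∤ 36.

(⇒) fails and (⇐) fails.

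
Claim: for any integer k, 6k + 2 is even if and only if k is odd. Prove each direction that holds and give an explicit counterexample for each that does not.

(⇒) This fails: take k = 2. Then 6k + 2 = 14, which is even, yet k = 2 is even, not odd.

(⇐) Suppose k is odd. Since 6 is even, 6k is even for every k, so 6k + 2 has the same parity as 2, which is even. Hence 6k + 2 is even.

Only the converse holds.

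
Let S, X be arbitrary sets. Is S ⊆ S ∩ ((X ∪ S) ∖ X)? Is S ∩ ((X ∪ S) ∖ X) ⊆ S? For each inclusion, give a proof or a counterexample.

(⟹) This inclusion fails. Take S = {1}, X = {1}; then 1 ∈ S but 1 ∉ S ∩ ((X ∪ S) ∖ X).

(⟸) Let x ∈ S ∩ ((X ∪ S) ∖ X). Then x ∈ S and x ∉ X, from which x ∈ S.

The sets are not equal: only the reverse inclusion holds.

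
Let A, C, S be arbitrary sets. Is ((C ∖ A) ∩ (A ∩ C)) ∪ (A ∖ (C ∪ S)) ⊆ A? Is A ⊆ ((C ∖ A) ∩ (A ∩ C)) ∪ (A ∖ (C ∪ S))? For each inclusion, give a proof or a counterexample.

(⟸) This inclusion fails. Take A = {1}, C = {1}, S = ∅; then 1 ∈ A but 1 ∉ ((C ∖ A) ∩ (A ∩ C)) ∪ (A ∖ (C ∪ S)).

(⟹) Let x ∈ ((C ∖ A) ∩ (A ∩ C)) ∪ (A ∖ (C ∪ S)). Then x ∈ A and x ∉ C, S, from which x ∈ A.

Only the forward inclusion holds.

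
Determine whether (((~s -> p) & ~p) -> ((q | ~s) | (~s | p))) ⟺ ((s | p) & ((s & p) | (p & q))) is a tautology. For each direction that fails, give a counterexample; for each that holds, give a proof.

Only the reverse direction holds.

(⟸) Assume the antecedent. If s is true, the antecedent forces (s = T, p = T, q = F) or (s = T, p = T, q = T), and the consequent holds there. If s is false, the consequent reduces to true regardless of the other variables. Either way the consequent holds.

(⟹) This fails. Under s = F, p = F, q = F, the left side is true but the right side is false.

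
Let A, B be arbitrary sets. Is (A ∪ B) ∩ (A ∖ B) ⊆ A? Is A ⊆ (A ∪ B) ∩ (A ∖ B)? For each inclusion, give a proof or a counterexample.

The sets are not equal: only the forward inclusion holds.

(⊇) This inclusion fails. Take A = {1}, B = {1}; then 1 ∈ A but 1 ∉ (A ∪ B) ∩ (A ∖ B).

(⊆) Let x ∈ (A ∪ B) ∩ (A ∖ B). Then x ∈ A and x ∉ B, from which x ∈ A.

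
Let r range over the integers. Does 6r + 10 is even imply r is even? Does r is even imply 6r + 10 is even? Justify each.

Only the reverse direction holds.

[⇒] This fails: take r = 1. Then 6r + 10 = 16, which is even, yet r = 1 is odd, not even.

[⇐] Suppose r is even. Since 6 is even, 6r is even for every r, so 6r + 10 has the same parity as 10, which is even. Hence 6r + 10 is even.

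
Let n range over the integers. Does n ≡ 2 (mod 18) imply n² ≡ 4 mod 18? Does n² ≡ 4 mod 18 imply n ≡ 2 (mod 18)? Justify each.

Only the forward direction holds.

(⇒) Suppose n ≡ 2 (mod 18). Write n = 18j + 2. Then (18j + 2)² = 324j² + 72j + 4 = 18(18j² + 4j) + 4, so n² ≡ 4 (mod 18).

(⇐) This fails: take n = 16. Then 16² = 256 ≡ 4 (mod 18), yet 16 ≡ 16 (mod 18), not 2.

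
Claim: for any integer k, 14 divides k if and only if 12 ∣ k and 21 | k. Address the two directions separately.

(⇒) fails; (⇐) holds.

Forward direction. This fails: take k = 14. Certainly 14 ∣ 14, but 12 ∤ 14.

Converse. Suppose 12 ∣ k and 21 ∣ k. Any common multiple of 12 and 21 is a multiple of their lcm; here lcm(12, 21) = 12·21/gcd(12, 21) = 252/3 = 84, so 84 ∣ k. Since 14 ∣ 84, it follows that 14 ∣ k.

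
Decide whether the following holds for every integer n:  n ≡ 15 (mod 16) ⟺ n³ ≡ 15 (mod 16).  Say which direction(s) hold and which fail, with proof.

(←) Suppose n³ ≡ 15 (mod 16). The only residue r in {0, …, 15} with r³ ≡ 15 (mod 16) is r = 15, so n ≡ 15 (mod 16).

(→) Suppose n ≡ 15 (mod 16). Write n = 16j + 15. Then (16j + 15)³ = 4096j³ + 11520j² + 10800j + 3375 = 16(256j³ + 720j² + 675j + 210) + 15, so n³ ≡ 15 (mod 16).

Both directions hold.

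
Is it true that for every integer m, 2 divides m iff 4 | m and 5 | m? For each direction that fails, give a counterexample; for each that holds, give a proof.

Forward direction. This fails: take m = 2. Certainly 2 ∣ 2, but 4 ∤ 2.

Converse. Suppose 4 ∣ m and 5 ∣ m. Any common multiple of 4 and 5 is a multiple of their lcm; here gcd(4, 5) = 1, so lcm(4, 5) = 4·5 = 20, so 20 ∣ m. Since 2 ∣ 20, it follows that 2 ∣ m.

Only the reverse direction holds.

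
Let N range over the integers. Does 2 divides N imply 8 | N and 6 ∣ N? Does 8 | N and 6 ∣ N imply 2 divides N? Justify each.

[⇐] Suppose 8 ∣ N and 6 ∣ N. Any common multiple of 8 and 6 is a multiple of their lcm; here lcm(8, 6) = 8·6/gcd(8, 6) = 48/2 = 24, so 24 ∣ N. Since 2 ∣ 24, it follows that 2 ∣ N.

[⇒] This fails: take N = 2. Certainly 2 ∣ 2, but 8 ∤ 2.

The forward direction fails; the converse holds.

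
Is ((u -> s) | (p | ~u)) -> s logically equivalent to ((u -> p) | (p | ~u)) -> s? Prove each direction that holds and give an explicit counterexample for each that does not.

Both directions hold; the statement is true.

Forward direction. Assume the antecedent. If s is true, ((u -> p) | (p | ~u)) -> s reduces to true regardless of the other variables. If s is false, the antecedent forces (p = F, u = T, s = F), and ((u -> p) | (p | ~u)) -> s holds there. Either way ((u -> p) | (p | ~u)) -> s holds.

Converse. Assume the antecedent. If s is true, ((u -> s) | (p | ~u)) -> s reduces to true regardless of the other variables. If s is false, the antecedent forces (p = F, u = T, s = F), and ((u -> s) | (p | ~u)) -> s holds there. Either way ((u -> s) | (p | ~u)) -> s holds.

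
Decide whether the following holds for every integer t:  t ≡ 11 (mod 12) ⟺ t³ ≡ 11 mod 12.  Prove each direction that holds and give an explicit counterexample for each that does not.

(⟸) Suppose t³ ≡ 11 (mod 12). The only residue r in {0, …, 11} with r³ ≡ 11 (mod 12) is r = 11, so t ≡ 11 (mod 12).

(⟹) Suppose t ≡ 11 (mod 12). Write t = 12j + 11. Then (12j + 11)³ = 1728j³ + 4752j² + 4356j + 1331 = 12(144j³ + 396j² + 363j + 110) + 11, so t³ ≡ 11 (mod 12).

Equivalent; both directions hold.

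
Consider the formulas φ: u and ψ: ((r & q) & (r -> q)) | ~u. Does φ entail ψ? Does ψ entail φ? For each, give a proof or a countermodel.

Neither implication holds.

[⇒] This fails. Under r = F, q = F, u = T, the left side is true but the right side is false.

[⇐] This fails. Under r = F, q = F, u = F, the left side is false but the right side is true.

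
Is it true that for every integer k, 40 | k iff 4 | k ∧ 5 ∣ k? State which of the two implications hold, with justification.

[⇐] This fails: take k = 20. Both 4 ∣ 20 and 5 ∣ 20, yet 20 is not a multiple of 40 (since 20 = 0·40 + 20), so 40 ∤ 20.

[⇒] If 40 ∣ k, write k = 40q. Since 40 = 10·4, k = 4·(10q), so 4 ∣ k; and since 40 = 8·5, k = 5·(8q), so 5 ∣ k.

Only the forward implication holds.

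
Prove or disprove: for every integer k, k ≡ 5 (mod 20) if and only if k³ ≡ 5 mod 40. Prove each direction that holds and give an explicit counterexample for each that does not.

Not equivalent: only (⇐) holds.

[⇐] The residues r modulo 40 with r³ ≡ 5 (mod 40) are exactly {5}, and each is ≡ 5 (mod 20).

[⇒] This fails: take k = 25. Then 25 ≡ 5 (mod 20), but 25³ = 15625 ≡ 25 (mod 40), not 5.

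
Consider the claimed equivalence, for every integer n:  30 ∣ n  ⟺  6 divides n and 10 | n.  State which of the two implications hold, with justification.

(⇐) Suppose 6 ∣ n and 10 ∣ n. Any common multiple of 6 and 10 is a multiple of their lcm; here lcm(6, 10) = 6·10/gcd(6, 10) = 60/2 = 30, so 30 ∣ n.

(⇒) If 30 ∣ n, write n = 30q. Since 30 = 5·6, n = 6·(5q), so 6 ∣ n; and since 30 = 3·10, n = 10·(3q), so 10 ∣ n.

Both directions hold; the statement is true.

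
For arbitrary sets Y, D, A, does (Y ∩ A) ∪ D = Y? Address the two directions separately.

(⟹) This inclusion fails. Take Y = ∅, D = {1}, A = ∅; then 1 ∈ (Y ∩ A) ∪ D but 1 ∉ Y.

(⟸) This inclusion fails. Take Y = {1}, D = ∅, A = ∅; then 1 ∈ Y but 1 ∉ (Y ∩ A) ∪ D.

Both inclusions fail.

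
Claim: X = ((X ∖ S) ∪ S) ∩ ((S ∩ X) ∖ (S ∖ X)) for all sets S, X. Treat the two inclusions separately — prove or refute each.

Forward inclusion. This inclusion fails. Take S = ∅, X = {1}; then 1 ∈ X but 1 ∉ ((X ∖ S) ∪ S) ∩ ((S ∩ X) ∖ (S ∖ X)).

Reverse inclusion. Let x ∈ ((X ∖ S) ∪ S) ∩ ((S ∩ X) ∖ (S ∖ X)). Then x ∈ S ∩ X, from which x ∈ X.

Only the reverse inclusion holds.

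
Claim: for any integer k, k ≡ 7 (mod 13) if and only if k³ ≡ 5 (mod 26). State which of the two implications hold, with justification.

(⇒) fails and (⇐) fails.

Forward direction. This fails: take k = 20. Then 20 ≡ 7 (mod 13), but 20³ = 8000 ≡ 18 (mod 26), not 5.

Converse. This fails: take k = 11. Then 11³ = 1331 ≡ 5 (mod 26), yet 11 ≡ 11 (mod 13), not 7.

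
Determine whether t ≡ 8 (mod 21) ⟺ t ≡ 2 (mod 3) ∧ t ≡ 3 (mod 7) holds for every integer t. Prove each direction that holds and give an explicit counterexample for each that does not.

Both directions fail.

Forward direction. This fails: t = 8 gives 8 ≡ 8 (mod 21) but 8 ≡ 1 (mod 7), so the conjunction on the right does not hold.

Converse. This fails: t = 17 satisfies both congruences on the right (17 ≡ 2 mod 3 and 17 ≡ 3 mod 7) yet 17 ≡ 17 (mod 21), not 8.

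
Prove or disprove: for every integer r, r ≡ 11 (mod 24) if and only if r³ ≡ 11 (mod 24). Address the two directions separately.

The biconditional holds.

(→) Suppose r ≡ 11 (mod 24). Write r = 24j + 11. Then (24j + 11)³ = 13824j³ + 19008j² + 8712j + 1331 = 24(576j³ + 792j² + 363j + 55) + 11, so r³ ≡ 11 (mod 24).

(←) Conversely, suppose r³ ≡ 11 (mod 24). The only residue r in {0, …, 23} with r³ ≡ 11 (mod 24) is r = 11, so r ≡ 11 (mod 24).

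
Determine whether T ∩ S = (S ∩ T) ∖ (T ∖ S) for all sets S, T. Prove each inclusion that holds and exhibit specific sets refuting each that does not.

Reverse inclusion. Let x ∈ (S ∩ T) ∖ (T ∖ S). Then x ∈ S ∩ T, from which x ∈ T ∩ S.

Forward inclusion. Let x ∈ T ∩ S. Then x ∈ S ∩ T, from which x ∈ (S ∩ T) ∖ (T ∖ S).

The two sets are equal.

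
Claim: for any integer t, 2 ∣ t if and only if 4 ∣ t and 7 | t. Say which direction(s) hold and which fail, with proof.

Not equivalent: only (⇐) holds.

(⟹) This fails: take t = 2. Certainly 2 ∣ 2, but 4 ∤ 2.

(⟸) Suppose 4 ∣ t and 7 ∣ t. Any common multiple of 4 and 7 is a multiple of their lcm; here gcd(4, 7) = 1, so lcm(4, 7) = 4·7 = 28, so 28 ∣ t. Since 2 ∣ 28, it follows that 2 ∣ t.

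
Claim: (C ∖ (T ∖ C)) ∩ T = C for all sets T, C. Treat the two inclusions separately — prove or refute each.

(⟹) Let x ∈ (C ∖ (T ∖ C)) ∩ T. Then x ∈ T ∩ C, from which x ∈ C.

(⟸) This inclusion fails. Take T = ∅, C = {1}; then 1 ∈ C but 1 ∉ (C ∖ (T ∖ C)) ∩ T.

The sets are not equal: only the forward inclusion holds.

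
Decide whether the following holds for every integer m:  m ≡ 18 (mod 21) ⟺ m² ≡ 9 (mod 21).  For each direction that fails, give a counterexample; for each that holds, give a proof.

The forward direction holds; the converse fails.

[⇐] This fails: take m = 3. Then 3² = 9 ≡ 9 (mod 21), yet 3 ≡ 3 (mod 21), not 18.

[⇒] Suppose m ≡ 18 (mod 21). Write m = 21j + 18. Then (21j + 18)² = 441j² + 756j + 324 = 21(21j² + 36j + 15) + 9, so m² ≡ 9 (mod 21).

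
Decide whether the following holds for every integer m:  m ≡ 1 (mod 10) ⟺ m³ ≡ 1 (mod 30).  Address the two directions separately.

Only the reverse direction holds.

(⟹) This fails: take m = 11. Then 11 ≡ 1 (mod 10), but 11³ = 1331 ≡ 11 (mod 30), not 1.

(⟸) Conversely, the residues r modulo 30 with r³ ≡ 1 (mod 30) are exactly {1}, and each is ≡ 1 (mod 10).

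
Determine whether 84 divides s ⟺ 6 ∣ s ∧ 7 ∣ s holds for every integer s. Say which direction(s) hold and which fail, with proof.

Only the forward direction holds.

(⇒) If 84 ∣ s, write s = 84q. Since 84 = 14·6, s = 6·(14q), so 6 ∣ s; and since 84 = 12·7, s = 7·(12q), so 7 ∣ s.

(⇐) This fails: take s = 42. Both 6 ∣ 42 and 7 ∣ 42, yet 42 is not a multiple of 84 (since 42 = 0·84 + 42), so 84 ∤ 42.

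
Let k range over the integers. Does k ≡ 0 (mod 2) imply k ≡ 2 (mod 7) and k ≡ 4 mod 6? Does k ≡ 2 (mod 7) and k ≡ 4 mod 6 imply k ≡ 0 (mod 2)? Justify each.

Not equivalent: only (⇐) holds.

(⟹) This fails: k = 0 gives 0 ≡ 0 (mod 2) but 0 ≡ 0 (mod 7), so the conjunction on the right does not hold.

(⟸) Conversely, if k ≡ 2 (mod 7) and k ≡ 4 (mod 6), then by the Chinese remainder theorem k ≡ 16 (mod 42). Since 16 ≡ 0 (mod 2) and 2 ∣ 42, we get k ≡ 0 (mod 2).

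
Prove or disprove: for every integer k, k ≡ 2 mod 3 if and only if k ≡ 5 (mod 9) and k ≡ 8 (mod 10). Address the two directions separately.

[⇒] This fails: k = 2 gives 2 ≡ 2 (mod 3) but 2 ≡ 2 (mod 9), so the conjunction on the right does not hold.

[⇐] Conversely, if k ≡ 5 (mod 9) and k ≡ 8 (mod 10), then by the Chinese remainder theorem k ≡ 68 (mod 90). Since 68 ≡ 2 (mod 3) and 3 ∣ 90, we get k ≡ 2 (mod 3).

Not equivalent: only (⇐) holds.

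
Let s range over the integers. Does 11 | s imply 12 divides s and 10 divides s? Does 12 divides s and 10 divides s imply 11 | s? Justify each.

Both directions fail.

(⟹) This fails: take s = 11. Certainly 11 ∣ 11, but 12 ∤ 11.

(⟸) This fails: take s = 60. Both 12 ∣ 60 and 10 ∣ 60, yet 60 is not a multiple of 11 (since 60 = 5·11 + 5), so 11 ∤ 60.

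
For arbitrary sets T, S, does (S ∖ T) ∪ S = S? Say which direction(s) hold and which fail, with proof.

(⟹) Let x ∈ (S ∖ T) ∪ S. Then either x ∈ S and x ∉ T; or x ∈ T ∩ S. In each case x ∈ S, so (S ∖ T) ∪ S ⊆ S.

(⟸) Let x ∈ S. Then either x ∈ S and x ∉ T; or x ∈ T ∩ S. In each case x ∈ (S ∖ T) ∪ S, so S ⊆ (S ∖ T) ∪ S.

Both inclusions hold; the sets are equal.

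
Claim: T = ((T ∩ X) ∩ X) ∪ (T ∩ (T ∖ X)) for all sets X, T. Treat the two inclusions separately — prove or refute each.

Both inclusions hold; the sets are equal.

Forward inclusion. Let x ∈ T. Then either x ∈ T and x ∉ X; or x ∈ X ∩ T. In each case x ∈ ((T ∩ X) ∩ X) ∪ (T ∩ (T ∖ X)), so T ⊆ ((T ∩ X) ∩ X) ∪ (T ∩ (T ∖ X)).

Reverse inclusion. Let x ∈ ((T ∩ X) ∩ X) ∪ (T ∩ (T ∖ X)). Then either x ∈ T and x ∉ X; or x ∈ X ∩ T. In each case x ∈ T, so ((T ∩ X) ∩ X) ∪ (T ∩ (T ∖ X)) ⊆ T.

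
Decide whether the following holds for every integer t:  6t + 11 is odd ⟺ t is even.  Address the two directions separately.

[⇒] This fails: take t = 1. Then 6t + 11 = 17, which is odd, yet t = 1 is odd, not even.

[⇐] Suppose t is even. Since 6 is even, 6t is even for every t, so 6t + 11 has the same parity as 11, which is odd. Hence 6t + 11 is odd.

The forward direction fails; the converse holds.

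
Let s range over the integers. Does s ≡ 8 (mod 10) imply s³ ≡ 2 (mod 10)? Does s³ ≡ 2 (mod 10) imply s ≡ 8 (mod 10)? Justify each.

The biconditional holds.

Forward direction. Suppose s ≡ 8 (mod 10). Write s = 10j + 8. Then (10j + 8)³ = 1000j³ + 2400j² + 1920j + 512 = 10(100j³ + 240j² + 192j + 51) + 2, so s³ ≡ 2 (mod 10).

Converse. For the converse, argue contrapositively. If s ≢ 8 (mod 10), then s is congruent to one of 0, 1, 2, 3, 4, 5, 6, 7, 9 modulo 10, and these give s³ ≡ 0, 1, 8, 7, 4, 5, 6, 3, 9 respectively — never 2.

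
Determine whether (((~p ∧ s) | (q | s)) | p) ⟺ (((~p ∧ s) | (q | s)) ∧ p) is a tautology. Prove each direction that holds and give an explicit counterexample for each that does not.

(⟹) This fails. Under p = T, s = F, q = F, the left side is true but the right side is false.

(⟸) Assume the antecedent. If p is true, ((~p ∧ s) | (q | s)) | p reduces to true regardless of the other variables. If p is false, the antecedent cannot hold. Either way ((~p ∧ s) | (q | s)) | p holds.

(⇒) fails; (⇐) holds.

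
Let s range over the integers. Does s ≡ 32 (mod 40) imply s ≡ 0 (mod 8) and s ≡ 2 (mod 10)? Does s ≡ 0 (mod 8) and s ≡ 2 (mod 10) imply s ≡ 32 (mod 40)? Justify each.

The biconditional holds.

Forward direction. Suppose s ≡ 32 (mod 40); write s = 40j + 32. Since 8 ∣ 40, reducing mod 8 gives s ≡ 32 ≡ 0 (mod 8); since 10 ∣ 40, reducing mod 10 gives s ≡ 32 ≡ 2 (mod 10).

Converse. If s ≡ 0 (mod 8) and s ≡ 2 (mod 10), then by the Chinese remainder theorem s ≡ 32 (mod 40). This is exactly s ≡ 32 (mod 40).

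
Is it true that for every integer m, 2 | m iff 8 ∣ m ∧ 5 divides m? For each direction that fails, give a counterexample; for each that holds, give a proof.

Converse. Suppose 8 ∣ m and 5 ∣ m. Any common multiple of 8 and 5 is a multiple of their lcm; here gcd(8, 5) = 1, so lcm(8, 5) = 8·5 = 40, so 40 ∣ m. Since 2 ∣ 40, it follows that 2 ∣ m.

Forward direction. This fails: take m = 2. Certainly 2 ∣ 2, but 8 ∤ 2.

(⇒) fails; (⇐) holds.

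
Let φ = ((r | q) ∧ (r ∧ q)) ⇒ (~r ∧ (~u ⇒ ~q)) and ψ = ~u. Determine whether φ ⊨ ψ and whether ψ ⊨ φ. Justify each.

[⇒] This fails. Under u = T, r = F, q = F, the left side is true but the right side is false.

[⇐] This fails. Under u = F, r = T, q = T, the left side is false but the right side is true.

Both directions fail.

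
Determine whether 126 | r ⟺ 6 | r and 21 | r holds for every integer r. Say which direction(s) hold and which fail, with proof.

(→) If 126 ∣ r, write r = 126q. Since 126 = 21·6, r = 6·(21q), so 6 ∣ r; and since 126 = 6·21, r = 21·(6q), so 21 ∣ r.

(←) This fails: take r = 42. Both 6 ∣ 42 and 21 ∣ 42, yet 42 is not a multiple of 126 (since 42 = 0·126 + 42), so 126 ∤ 42.

(⇒) holds; (⇐) fails.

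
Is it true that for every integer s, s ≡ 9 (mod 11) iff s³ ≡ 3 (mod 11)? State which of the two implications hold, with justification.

Both implications hold.

(→) Suppose s ≡ 9 (mod 11). Write s = 11j + 9. Then (11j + 9)³ = 1331j³ + 3267j² + 2673j + 729 = 11(121j³ + 297j² + 243j + 66) + 3, so s³ ≡ 3 (mod 11).

(←) Conversely, suppose s³ ≡ 3 (mod 11). The only residue r in {0, …, 10} with r³ ≡ 3 (mod 11) is r = 9, so s ≡ 9 (mod 11).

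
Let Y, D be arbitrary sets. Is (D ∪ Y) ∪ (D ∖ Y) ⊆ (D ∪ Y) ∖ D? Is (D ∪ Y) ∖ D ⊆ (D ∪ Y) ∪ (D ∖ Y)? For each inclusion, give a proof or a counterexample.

Only the reverse inclusion holds.

(⟹) This inclusion fails. Take Y = ∅, D = {1}; then 1 ∈ (D ∪ Y) ∪ (D ∖ Y) but 1 ∉ (D ∪ Y) ∖ D.

(⟸) Let x ∈ (D ∪ Y) ∖ D. Then x ∈ Y and x ∉ D, from which x ∈ (D ∪ Y) ∪ (D ∖ Y).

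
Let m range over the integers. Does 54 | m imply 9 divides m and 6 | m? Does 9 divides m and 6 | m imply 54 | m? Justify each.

Converse. This fails: take m = 18. Both 9 ∣ 18 and 6 ∣ 18, yet 18 is not a multiple of 54 (since 18 = 0·54 + 18), so 54 ∤ 18.

Forward direction. If 54 ∣ m, write m = 54q. Since 54 = 6·9, m = 9·(6q), so 9 ∣ m; and since 54 = 9·6, m = 6·(9q), so 6 ∣ m.

(⇒) holds; (⇐) fails.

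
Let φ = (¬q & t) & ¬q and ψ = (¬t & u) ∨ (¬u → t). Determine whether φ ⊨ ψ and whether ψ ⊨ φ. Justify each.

[⇒] Assume the antecedent. If q is true, the antecedent cannot hold. If q is false, the antecedent forces (q = F, u = F, t = T) or (q = F, u = T, t = T), and (¬t & u) ∨ (¬u → t) holds there. Either way (¬t & u) ∨ (¬u → t) holds.

[⇐] This fails. Under q = F, u = T, t = F, the left side is false but the right side is true.

The forward direction holds; the converse fails.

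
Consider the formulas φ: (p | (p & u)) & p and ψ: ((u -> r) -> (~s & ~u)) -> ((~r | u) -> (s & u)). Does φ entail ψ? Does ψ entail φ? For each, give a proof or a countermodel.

(⇒) fails and (⇐) fails.

(⇒) This fails. Under p = T, u = F, r = F, s = F, the left side is true but the right side is false.

(⇐) This fails. Under p = F, u = F, r = T, s = F, the left side is false but the right side is true.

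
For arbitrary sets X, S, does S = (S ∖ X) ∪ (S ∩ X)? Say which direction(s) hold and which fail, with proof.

Both inclusions hold; the sets are equal.

(⊆) Let x ∈ S. Then either x ∈ S and x ∉ X; or x ∈ X ∩ S. In each case x ∈ (S ∖ X) ∪ (S ∩ X), so S ⊆ (S ∖ X) ∪ (S ∩ X).

(⊇) Let x ∈ (S ∖ X) ∪ (S ∩ X). Then either x ∈ S and x ∉ X; or x ∈ X ∩ S. In each case x ∈ S, so (S ∖ X) ∪ (S ∩ X) ⊆ S.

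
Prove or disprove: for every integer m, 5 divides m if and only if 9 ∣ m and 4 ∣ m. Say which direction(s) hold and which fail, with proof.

(⇒) This fails: take m = 5. Certainly 5 ∣ 5, but 9 ∤ 5.

(⇐) This fails: take m = 36. Both 9 ∣ 36 and 4 ∣ 36, yet 36 is not a multiple of 5 (since 36 = 7·5 + 1), so 5 ∤ 36.

(⇒) fails and (⇐) fails.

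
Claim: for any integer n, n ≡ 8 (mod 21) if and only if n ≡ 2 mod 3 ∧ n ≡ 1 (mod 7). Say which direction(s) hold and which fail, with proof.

Both directions hold; the statement is true.

[⇐] If n ≡ 2 (mod 3) and n ≡ 1 (mod 7), then by the Chinese remainder theorem n ≡ 8 (mod 21). This is exactly n ≡ 8 (mod 21).

[⇒] Suppose n ≡ 8 (mod 21); write n = 21j + 8. Since 3 ∣ 21, reducing mod 3 gives n ≡ 8 ≡ 2 (mod 3); since 7 ∣ 21, reducing mod 7 gives n ≡ 8 ≡ 1 (mod 7).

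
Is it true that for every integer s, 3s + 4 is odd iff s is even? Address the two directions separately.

Forward direction. This fails: s = 7 gives 3s + 4 = 25, which is odd, but 7 is odd, not even.

Converse. This also fails: s = 0 is even, but 3s + 4 = 4 is even, not odd.

Neither direction holds.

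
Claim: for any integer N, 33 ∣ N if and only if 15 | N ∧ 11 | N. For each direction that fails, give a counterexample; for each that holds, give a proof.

Forward direction. This fails: take N = 33. Certainly 33 ∣ 33, but 15 ∤ 33.

Converse. Suppose 15 ∣ N and 11 ∣ N. Any common multiple of 15 and 11 is a multiple of their lcm; here gcd(15, 11) = 1, so lcm(15, 11) = 15·11 = 165, so 165 ∣ N. Since 33 ∣ 165, it follows that 33 ∣ N.

Only the converse holds.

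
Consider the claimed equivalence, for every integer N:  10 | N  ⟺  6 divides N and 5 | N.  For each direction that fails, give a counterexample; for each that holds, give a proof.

(⇒) fails; (⇐) holds.

(⇐) Suppose 6 ∣ N and 5 ∣ N. Any common multiple of 6 and 5 is a multiple of their lcm; here gcd(6, 5) = 1, so lcm(6, 5) = 6·5 = 30, so 30 ∣ N. Since 10 ∣ 30, it follows that 10 ∣ N.

(⇒) This fails: take N = 10. Certainly 10 ∣ 10, but 6 ∤ 10.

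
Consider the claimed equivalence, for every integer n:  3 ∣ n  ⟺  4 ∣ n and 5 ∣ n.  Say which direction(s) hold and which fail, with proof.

Neither implication holds.

Forward direction. This fails: take n = 3. Certainly 3 ∣ 3, but 4 ∤ 3.

Converse. This fails: take n = 20. Both 4 ∣ 20 and 5 ∣ 20, yet 20 is not a multiple of 3 (since 20 = 6·3 + 2), so 3 ∤ 20.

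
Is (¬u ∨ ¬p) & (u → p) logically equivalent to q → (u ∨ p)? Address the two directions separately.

Both directions fail.

(⟹) This fails. Under q = T, u = F, p = F, the left side is true but the right side is false.

(⟸) This fails. Under q = F, u = T, p = F, the left side is false but the right side is true.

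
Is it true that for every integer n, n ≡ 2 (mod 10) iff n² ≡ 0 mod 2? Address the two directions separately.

Not equivalent: only (⇒) holds.

(←) This fails: take n = 0. Then 0² = 0 ≡ 0 (mod 2), yet 0 ≡ 0 (mod 10), not 2.

(→) Suppose n ≡ 2 (mod 10). Then n² ≡ 2² = 4 (mod 10), and since 2 ∣ 10, also n² ≡ 0 (mod 2).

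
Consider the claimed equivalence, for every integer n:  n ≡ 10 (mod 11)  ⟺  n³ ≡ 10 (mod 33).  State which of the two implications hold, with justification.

The forward direction fails; the converse holds.

[⇒] This fails: take n = 21. Then 21 ≡ 10 (mod 11), but 21³ = 9261 ≡ 21 (mod 33), not 10.

[⇐] Conversely, the residues r modulo 33 with r³ ≡ 10 (mod 33) are exactly {10}, and each is ≡ 10 (mod 11).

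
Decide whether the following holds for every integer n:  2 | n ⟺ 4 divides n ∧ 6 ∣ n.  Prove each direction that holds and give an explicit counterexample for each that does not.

[⇒] This fails: take n = 2. Certainly 2 ∣ 2, but 4 ∤ 2.

[⇐] Suppose 4 ∣ n and 6 ∣ n. Any common multiple of 4 and 6 is a multiple of their lcm; here lcm(4, 6) = 4·6/gcd(4, 6) = 24/2 = 12, so 12 ∣ n. Since 2 ∣ 12, it follows that 2 ∣ n.

Only the reverse direction holds.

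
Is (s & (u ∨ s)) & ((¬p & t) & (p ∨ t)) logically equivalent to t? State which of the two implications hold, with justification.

(⟸) This fails. Under p = F, t = T, u = F, s = F, the left side is false but the right side is true.

(⟹) Assume the antecedent. If p is true, the antecedent cannot hold. If p is false, the antecedent forces (p = F, t = T, u = F, s = T) or (p = F, t = T, u = T, s = T), and t holds there. Either way t holds.

(⇒) holds; (⇐) fails.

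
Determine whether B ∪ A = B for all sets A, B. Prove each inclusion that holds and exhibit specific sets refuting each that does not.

Only the reverse inclusion holds.

Forward inclusion. This inclusion fails. Take A = {1}, B = ∅; then 1 ∈ B ∪ A but 1 ∉ B.

Reverse inclusion. Let x ∈ B. Then either x ∈ B and x ∉ A; or x ∈ A ∩ B. In each case x ∈ B ∪ A, so B ⊆ B ∪ A.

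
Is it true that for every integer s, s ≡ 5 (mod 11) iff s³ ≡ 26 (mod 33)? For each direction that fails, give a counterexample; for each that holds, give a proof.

Not equivalent: only (⇐) holds.

(⇐) The residues r modulo 33 with r³ ≡ 26 (mod 33) are exactly {5}, and each is ≡ 5 (mod 11).

(⇒) This fails: take s = 16. Then 16 ≡ 5 (mod 11), but 16³ = 4096 ≡ 4 (mod 33), not 26.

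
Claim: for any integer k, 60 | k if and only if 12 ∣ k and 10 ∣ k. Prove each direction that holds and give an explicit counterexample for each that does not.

Both directions hold.

(←) Suppose 12 ∣ k and 10 ∣ k. Any common multiple of 12 and 10 is a multiple of their lcm; here lcm(12, 10) = 12·10/gcd(12, 10) = 120/2 = 60, so 60 ∣ k.

(→) If 60 ∣ k, write k = 60q. Since 60 = 5·12, k = 12·(5q), so 12 ∣ k; and since 60 = 6·10, k = 10·(6q), so 10 ∣ k.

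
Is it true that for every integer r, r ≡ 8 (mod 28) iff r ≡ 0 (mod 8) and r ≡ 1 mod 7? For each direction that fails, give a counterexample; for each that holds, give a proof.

The forward direction fails; the converse holds.

Converse. If r ≡ 0 (mod 8) and r ≡ 1 (mod 7), then by the Chinese remainder theorem r ≡ 8 (mod 56). Since 8 ≡ 8 (mod 28) and 28 ∣ 56, we get r ≡ 8 (mod 28).

Forward direction. This fails: r = 36 gives 36 ≡ 8 (mod 28) but 36 ≡ 4 (mod 8), so the conjunction on the right does not hold.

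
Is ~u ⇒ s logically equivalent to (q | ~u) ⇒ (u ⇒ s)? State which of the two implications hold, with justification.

(⇒) fails and (⇐) fails.

(→) This fails. Under s = F, u = T, q = T, the left side is true but the right side is false.

(←) This fails. Under s = F, u = F, q = F, the left side is false but the right side is true.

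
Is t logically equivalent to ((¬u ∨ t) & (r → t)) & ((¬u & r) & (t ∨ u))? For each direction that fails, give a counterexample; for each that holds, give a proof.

Converse. Assume the antecedent. If r is true, the antecedent forces (r = T, t = T, u = F), and t holds there. If r is false, the antecedent cannot hold. Either way t holds.

Forward direction. This fails. Under r = F, t = T, u = F, the left side is true but the right side is false.

Only the converse holds.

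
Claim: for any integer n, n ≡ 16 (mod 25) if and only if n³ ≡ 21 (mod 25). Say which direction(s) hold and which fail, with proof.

Both directions hold; the statement is true.

(⇒) Suppose n ≡ 16 (mod 25). Write n = 25j + 16. Then (25j + 16)³ = 15625j³ + 30000j² + 19200j + 4096 = 25(625j³ + 1200j² + 768j + 163) + 21, so n³ ≡ 21 (mod 25).

(⇐) Conversely, suppose n³ ≡ 21 (mod 25). The only residue r in {0, …, 24} with r³ ≡ 21 (mod 25) is r = 16, so n ≡ 16 (mod 25).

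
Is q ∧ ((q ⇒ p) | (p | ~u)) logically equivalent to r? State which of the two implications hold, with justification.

[⇒] This fails. Under p = F, r = F, u = F, q = T, the left side is true but the right side is false.

[⇐] This fails. Under p = F, r = T, u = F, q = F, the left side is false but the right side is true.

Both directions fail.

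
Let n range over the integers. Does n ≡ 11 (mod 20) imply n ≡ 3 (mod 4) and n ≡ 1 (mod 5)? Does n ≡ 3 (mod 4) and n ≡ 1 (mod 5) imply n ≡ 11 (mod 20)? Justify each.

[⇒] Suppose n ≡ 11 (mod 20); write n = 20j + 11. Since 4 ∣ 20, reducing mod 4 gives n ≡ 11 ≡ 3 (mod 4); since 5 ∣ 20, reducing mod 5 gives n ≡ 11 ≡ 1 (mod 5).

[⇐] Conversely, if n ≡ 3 (mod 4) and n ≡ 1 (mod 5), then by the Chinese remainder theorem n ≡ 11 (mod 20). This is exactly n ≡ 11 (mod 20).

Equivalent; both directions hold.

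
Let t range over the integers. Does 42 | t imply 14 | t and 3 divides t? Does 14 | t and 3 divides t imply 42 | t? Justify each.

(⇒) If 42 ∣ t, write t = 42q. Since 42 = 3·14, t = 14·(3q), so 14 ∣ t; and since 42 = 14·3, t = 3·(14q), so 3 ∣ t.

(⇐) Suppose 14 ∣ t and 3 ∣ t. Any common multiple of 14 and 3 is a multiple of their lcm; here gcd(14, 3) = 1, so lcm(14, 3) = 14·3 = 42, so 42 ∣ t.

Both directions hold.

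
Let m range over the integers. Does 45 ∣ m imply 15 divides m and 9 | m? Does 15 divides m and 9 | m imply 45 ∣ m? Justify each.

(⇒) If 45 ∣ m, write m = 45q. Since 45 = 3·15, m = 15·(3q), so 15 ∣ m; and since 45 = 5·9, m = 9·(5q), so 9 ∣ m.

(⇐) Suppose 15 ∣ m and 9 ∣ m. Any common multiple of 15 and 9 is a multiple of their lcm; here lcm(15, 9) = 15·9/gcd(15, 9) = 135/3 = 45, so 45 ∣ m.

The biconditional holds.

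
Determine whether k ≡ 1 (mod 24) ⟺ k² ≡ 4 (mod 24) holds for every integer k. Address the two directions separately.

[⇒] This fails: take k = 1. Then 1 ≡ 1 (mod 24), but 1² = 1 ≡ 1 (mod 24), not 4.

[⇐] This fails: take k = 2. Then 2² = 4 ≡ 4 (mod 24), yet 2 ≡ 2 (mod 24), not 1.

Both directions fail.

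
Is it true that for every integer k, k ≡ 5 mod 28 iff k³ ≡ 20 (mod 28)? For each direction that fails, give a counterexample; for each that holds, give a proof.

[⇒] This fails: take k = 5. Then 5 ≡ 5 (mod 28), but 5³ = 125 ≡ 13 (mod 28), not 20.

[⇐] This fails: take k = 6. Then 6³ = 216 ≡ 20 (mod 28), yet 6 ≡ 6 (mod 28), not 5.

Neither direction holds.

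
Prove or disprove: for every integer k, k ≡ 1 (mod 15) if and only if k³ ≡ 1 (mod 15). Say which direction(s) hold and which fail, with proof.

(⇒) Suppose k ≡ 1 (mod 15). Write k = 15j + 1. Then (15j + 1)³ = 3375j³ + 675j² + 45j + 1 = 15(225j³ + 45j² + 3j) + 1, so k³ ≡ 1 (mod 15).

(⇐) Conversely, suppose k³ ≡ 1 (mod 15). The only residue r in {0, …, 14} with r³ ≡ 1 (mod 15) is r = 1, so k ≡ 1 (mod 15).

The biconditional holds.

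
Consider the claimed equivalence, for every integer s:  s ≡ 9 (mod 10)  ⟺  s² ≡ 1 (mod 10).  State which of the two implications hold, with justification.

(←) This fails: take s = 1. Then 1² = 1 ≡ 1 (mod 10), yet 1 ≡ 1 (mod 10), not 9.

(→) Suppose s ≡ 9 (mod 10). Write s = 10j + 9. Then (10j + 9)² = 100j² + 180j + 81 = 10(10j² + 18j + 8) + 1, so s² ≡ 1 (mod 10).

Only the forward implication holds.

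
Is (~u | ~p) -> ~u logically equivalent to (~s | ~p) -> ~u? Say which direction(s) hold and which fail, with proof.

(⟹) This fails. Under u = T, s = F, p = T, the left side is true but the right side is false.

(⟸) Assume the antecedent. If u is true, the antecedent forces (u = T, s = T, p = T), and (~u | ~p) -> ~u holds there. If u is false, (~u | ~p) -> ~u reduces to true regardless of the other variables. Either way (~u | ~p) -> ~u holds.

Only the converse holds.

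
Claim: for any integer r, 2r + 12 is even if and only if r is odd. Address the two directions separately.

The forward direction fails; the converse holds.

(⟹) This fails: take r = 0. Then 2r + 12 = 12, which is even, yet r = 0 is even, not odd.

(⟸) Suppose r is odd. Since 2 is even, 2r is even for every r, so 2r + 12 has the same parity as 12, which is even. Hence 2r + 12 is even.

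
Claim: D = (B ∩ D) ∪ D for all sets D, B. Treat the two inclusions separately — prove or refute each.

(⊆) Let x ∈ D. Then either x ∈ D and x ∉ B; or x ∈ D ∩ B. In each case x ∈ (B ∩ D) ∪ D, so D ⊆ (B ∩ D) ∪ D.

(⊇) Let x ∈ (B ∩ D) ∪ D. Then either x ∈ D and x ∉ B; or x ∈ D ∩ B. In each case x ∈ D, so (B ∩ D) ∪ D ⊆ D.

Both inclusions hold.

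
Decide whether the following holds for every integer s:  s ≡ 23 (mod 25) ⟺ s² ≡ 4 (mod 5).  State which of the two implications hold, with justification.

Forward direction. Suppose s ≡ 23 (mod 25). Then s² ≡ 23² = 529 (mod 25), and since 5 ∣ 25, also s² ≡ 4 (mod 5).

Converse. This fails: take s = 2. Then 2² = 4 ≡ 4 (mod 5), yet 2 ≡ 2 (mod 25), not 23.

Only the forward implication holds.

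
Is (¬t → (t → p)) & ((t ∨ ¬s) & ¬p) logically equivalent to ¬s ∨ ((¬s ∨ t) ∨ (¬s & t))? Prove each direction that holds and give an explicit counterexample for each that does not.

Not equivalent: only (⇒) holds.

(⟹) Assume the antecedent. If s is true, the antecedent forces (p = F, s = T, t = T), and ¬s ∨ ((¬s ∨ t) ∨ (¬s & t)) holds there. If s is false, ¬s ∨ ((¬s ∨ t) ∨ (¬s & t)) reduces to true regardless of the other variables. Either way ¬s ∨ ((¬s ∨ t) ∨ (¬s & t)) holds.

(⟸) This fails. Under p = T, s = F, t = F, the left side is false but the right side is true.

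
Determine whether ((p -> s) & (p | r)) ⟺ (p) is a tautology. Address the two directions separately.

(⇒) This fails. Under s = F, p = F, r = T, the left side is true but the right side is false.

(⇐) This fails. Under s = F, p = T, r = F, the left side is false but the right side is true.

Both directions fail.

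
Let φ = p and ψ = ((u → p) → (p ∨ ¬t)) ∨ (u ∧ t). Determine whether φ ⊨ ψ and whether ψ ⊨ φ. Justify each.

Not equivalent: only (⇒) holds.

(⇒) Assume the antecedent. If t is true, the antecedent forces (t = T, u = F, p = T) or (t = T, u = T, p = T), and ((u → p) → (p ∨ ¬t)) ∨ (u ∧ t) holds there. If t is false, ((u → p) → (p ∨ ¬t)) ∨ (u ∧ t) reduces to true regardless of the other variables. Either way ((u → p) → (p ∨ ¬t)) ∨ (u ∧ t) holds.

(⇐) This fails. Under t = F, u = F, p = F, the left side is false but the right side is true.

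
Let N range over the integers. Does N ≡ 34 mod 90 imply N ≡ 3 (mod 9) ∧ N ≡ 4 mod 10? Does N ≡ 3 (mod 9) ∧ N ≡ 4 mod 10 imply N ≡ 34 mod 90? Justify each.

Forward direction. This fails: N = 34 gives 34 ≡ 34 (mod 90) but 34 ≡ 7 (mod 9), so the conjunction on the right does not hold.

Converse. This fails: N = 84 satisfies both congruences on the right (84 ≡ 3 mod 9 and 84 ≡ 4 mod 10) yet 84 ≡ 84 (mod 90), not 34.

Neither direction holds.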